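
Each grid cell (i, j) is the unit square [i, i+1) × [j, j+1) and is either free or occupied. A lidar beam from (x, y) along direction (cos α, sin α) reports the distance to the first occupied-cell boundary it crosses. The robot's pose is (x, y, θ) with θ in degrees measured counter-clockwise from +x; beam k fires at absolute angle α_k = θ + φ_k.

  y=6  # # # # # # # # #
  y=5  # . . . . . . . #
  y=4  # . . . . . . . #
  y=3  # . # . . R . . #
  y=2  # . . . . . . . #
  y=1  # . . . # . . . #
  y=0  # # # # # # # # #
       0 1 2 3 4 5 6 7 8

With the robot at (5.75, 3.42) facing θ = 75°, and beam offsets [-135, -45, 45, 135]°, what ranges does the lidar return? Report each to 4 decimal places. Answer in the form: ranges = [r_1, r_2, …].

beam 1: φ=-135°, α=300°
  d=(0.5000,-0.8660)  start (5,3)  tX=0.5000 tY=0.4850  stride 1/|dx|=2.0000 1/|dy|=1.1547
    cross y-line → (5,2), t=0.4850
    cross x-line → (6,2), t=0.5000
    cross y-line → (6,1), t=1.6397
    cross x-line → (7,1), t=2.5000
    cross y-line → (7,0), t=2.7944 (wall)
  → r_1 = 2.7944
beam 2: φ=-45°, α=30°
  d=(0.8660,0.5000)  start (5,3)  tX=0.2887 tY=1.1600  stride 1/|dx|=1.1547 1/|dy|=2.0000
    cross x-line → (6,3), t=0.2887
    cross y-line → (6,4), t=1.1600
    cross x-line → (7,4), t=1.4434
    cross x-line → (8,4), t=2.5981 (wall)
  → r_2 = 2.5981
beam 3: φ=45°, α=120°
  d=(-0.5000,0.8660)  start (5,3)  tX=1.5000 tY=0.6697  stride 1/|dx|=2.0000 1/|dy|=1.1547
    cross y-line → (5,4), t=0.6697
    cross x-line → (4,4), t=1.5000
    cross y-line → (4,5), t=1.8244
    cross y-line → (4,6), t=2.9791 (wall)
  → r_3 = 2.9791
beam 4: φ=135°, α=210°
  d=(-0.8660,-0.5000)  start (5,3)  tX=0.8660 tY=0.8400  stride 1/|dx|=1.1547 1/|dy|=2.0000
    cross y-line → (5,2), t=0.8400
    cross x-line → (4,2), t=0.8660
    cross x-line → (3,2), t=2.0207
    cross y-line → (3,1), t=2.8400
    cross x-line → (2,1), t=3.1754
    cross x-line → (1,1), t=4.3301
    cross y-line → (1,0), t=4.8400 (wall)
  → r_4 = 4.8400

ranges = [2.7944, 2.5981, 2.9791, 4.8400]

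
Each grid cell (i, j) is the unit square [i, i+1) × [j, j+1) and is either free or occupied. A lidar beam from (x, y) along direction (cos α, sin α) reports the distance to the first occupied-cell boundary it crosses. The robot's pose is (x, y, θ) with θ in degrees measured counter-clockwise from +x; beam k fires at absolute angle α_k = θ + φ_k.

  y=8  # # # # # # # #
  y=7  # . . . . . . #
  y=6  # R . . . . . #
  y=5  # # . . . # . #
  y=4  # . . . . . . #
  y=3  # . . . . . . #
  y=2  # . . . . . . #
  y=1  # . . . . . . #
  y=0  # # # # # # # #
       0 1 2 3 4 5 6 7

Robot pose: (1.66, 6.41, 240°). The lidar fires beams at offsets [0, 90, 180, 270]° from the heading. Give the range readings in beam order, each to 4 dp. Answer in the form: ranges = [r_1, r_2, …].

beam 1: φ=0°, α=240°
  dir = (cos 240°, sin 240°) = (-0.5000, -0.8660); from cell (1,6)
  next x-line at t=1.3200, next y-line at t=0.4734; Δt_x=2.0000, Δt_y=1.1547
    y: enter (1,5) at t=0.4734 ← occupied
  → r_1 = 0.4734
beam 2: φ=90°, α=330°
  dir = (cos 330°, sin 330°) = (0.8660, -0.5000); from cell (1,6)
  next x-line at t=0.3926, next y-line at t=0.8200; Δt_x=1.1547, Δt_y=2.0000
    x: enter (2,6) at t=0.3926
    y: enter (2,5) at t=0.8200
    x: enter (3,5) at t=1.5473
    x: enter (4,5) at t=2.7020
    y: enter (4,4) at t=2.8200
    x: enter (5,4) at t=3.8567
    y: enter (5,3) at t=4.8200
    x: enter (6,3) at t=5.0114
    x: enter (7,3) at t=6.1661 ← occupied
  → r_2 = 6.1661
beam 3: φ=180°, α=60°
  dir = (cos 60°, sin 60°) = (0.5000, 0.8660); from cell (1,6)
  next x-line at t=0.6800, next y-line at t=0.6813; Δt_x=2.0000, Δt_y=1.1547
    x: enter (2,6) at t=0.6800
    y: enter (2,7) at t=0.6813
    y: enter (2,8) at t=1.8360 ← occupied
  → r_3 = 1.8360
beam 4: φ=270°, α=150°
  dir = (cos 150°, sin 150°) = (-0.8660, 0.5000); from cell (1,6)
  next x-line at t=0.7621, next y-line at t=1.1800; Δt_x=1.1547, Δt_y=2.0000
    x: enter (0,6) at t=0.7621 ← occupied
  → r_4 = 0.7621

ranges = [0.4734, 6.1661, 1.8360, 0.7621]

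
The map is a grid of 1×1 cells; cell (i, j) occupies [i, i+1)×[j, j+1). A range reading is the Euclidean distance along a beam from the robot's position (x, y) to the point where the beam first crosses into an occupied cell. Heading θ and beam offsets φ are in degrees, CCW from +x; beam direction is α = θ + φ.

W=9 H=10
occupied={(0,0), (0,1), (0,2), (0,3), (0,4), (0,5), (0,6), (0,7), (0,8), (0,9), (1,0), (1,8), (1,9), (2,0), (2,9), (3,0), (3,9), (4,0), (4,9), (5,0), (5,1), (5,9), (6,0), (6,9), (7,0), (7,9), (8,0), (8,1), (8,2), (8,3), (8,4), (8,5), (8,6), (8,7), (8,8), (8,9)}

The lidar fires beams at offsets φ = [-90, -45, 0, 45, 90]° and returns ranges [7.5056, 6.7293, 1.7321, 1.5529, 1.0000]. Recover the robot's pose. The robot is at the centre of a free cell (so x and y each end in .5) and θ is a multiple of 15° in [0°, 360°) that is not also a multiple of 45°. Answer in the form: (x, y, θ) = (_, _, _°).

Candidates: 54 free-cell centres × 16 headings = 864 poses. Raycast each; keep the one whose scan matches to 4 dp.
  (3.5, 2.5, 330°): beam 1 = 1.7321 ≠ 7.5056 ✗
  (3.5, 6.5, 30°): beam 1 = 6.3509 ≠ 7.5056 ✗
  (7.5, 2.5, 60°): beam 1 = 0.5774 ≠ 7.5056 ✗
  …
  (7.5, 2.5, 210°): r_1=7.5056, r_2=6.7293, r_3=1.7321, r_4=1.5529, r_5=1.0000 — all match ✓
Unique over the lattice → pose = (7.5, 2.5, 210°).

(x, y, θ) = (7.5, 2.5, 210°)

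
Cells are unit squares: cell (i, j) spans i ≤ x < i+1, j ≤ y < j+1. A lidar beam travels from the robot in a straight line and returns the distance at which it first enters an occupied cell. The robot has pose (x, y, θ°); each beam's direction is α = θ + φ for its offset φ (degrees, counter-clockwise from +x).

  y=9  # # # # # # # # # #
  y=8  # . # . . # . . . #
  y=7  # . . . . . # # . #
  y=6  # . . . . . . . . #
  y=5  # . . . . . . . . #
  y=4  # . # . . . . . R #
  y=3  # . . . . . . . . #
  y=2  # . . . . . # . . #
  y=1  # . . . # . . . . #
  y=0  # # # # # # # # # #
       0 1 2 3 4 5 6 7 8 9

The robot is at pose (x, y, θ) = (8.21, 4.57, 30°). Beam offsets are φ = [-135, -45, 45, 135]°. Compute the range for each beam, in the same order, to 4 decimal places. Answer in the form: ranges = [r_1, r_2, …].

beam 1: φ=-135°, α=255°
  direction (-0.2588, -0.9659); cell (8,4); t to first gridline: x 0.8114, y 0.5901 (then +3.8637 / +1.0353)
    (8,3) via y @ 0.5901
    (7,3) via x @ 0.8114
    (7,2) via y @ 1.6254
    (7,1) via y @ 2.6607
    (7,0) via y @ 3.6959  # hit
  → r_1 = 3.6959
beam 2: φ=-45°, α=345°
  direction (0.9659, -0.2588); cell (8,4); t to first gridline: x 0.8179, y 2.2023 (then +1.0353 / +3.8637)
    (9,4) via x @ 0.8179  # hit
  → r_2 = 0.8179
beam 3: φ=45°, α=75°
  direction (0.2588, 0.9659); cell (8,4); t to first gridline: x 3.0523, y 0.4452 (then +3.8637 / +1.0353)
    (8,5) via y @ 0.4452
    (8,6) via y @ 1.4804
    (8,7) via y @ 2.5157
    (9,7) via x @ 3.0523  # hit
  → r_3 = 3.0523
beam 4: φ=135°, α=165°
  direction (-0.9659, 0.2588); cell (8,4); t to first gridline: x 0.2174, y 1.6614 (then +1.0353 / +3.8637)
    (7,4) via x @ 0.2174
    (6,4) via x @ 1.2527
    (6,5) via y @ 1.6614
    (5,5) via x @ 2.2880
    (4,5) via x @ 3.3232
    (3,5) via x @ 4.3585
    (2,5) via x @ 5.3938
    (2,6) via y @ 5.5251
    (1,6) via x @ 6.4291
    (0,6) via x @ 7.4643  # hit
  → r_4 = 7.4643

ranges = [3.6959, 0.8179, 3.0523, 7.4643]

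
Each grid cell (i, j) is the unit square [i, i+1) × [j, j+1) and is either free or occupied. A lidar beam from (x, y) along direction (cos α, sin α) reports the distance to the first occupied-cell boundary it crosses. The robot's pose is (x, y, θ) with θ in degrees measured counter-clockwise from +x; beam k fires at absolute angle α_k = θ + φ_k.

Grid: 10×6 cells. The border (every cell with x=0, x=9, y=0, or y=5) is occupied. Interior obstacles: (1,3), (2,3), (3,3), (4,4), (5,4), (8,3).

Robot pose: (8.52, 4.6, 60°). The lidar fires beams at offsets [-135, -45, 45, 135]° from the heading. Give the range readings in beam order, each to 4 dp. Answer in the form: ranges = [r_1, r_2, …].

ranges = [0.6212, 0.4969, 0.4141, 4.6794]

beam 1: φ=-135°, α=285°
  dir = (cos 285°, sin 285°) = (0.2588, -0.9659); from cell (8,4)
  next x-line at t=1.8546, next y-line at t=0.6212; Δt_x=3.8637, Δt_y=1.0353
    y: enter (8,3) at t=0.6212 ← occupied
  → r_1 = 0.6212
beam 2: φ=-45°, α=15°
  dir = (cos 15°, sin 15°) = (0.9659, 0.2588); from cell (8,4)
  next x-line at t=0.4969, next y-line at t=1.5455; Δt_x=1.0353, Δt_y=3.8637
    x: enter (9,4) at t=0.4969 ← occupied
  → r_2 = 0.4969
beam 3: φ=45°, α=105°
  dir = (cos 105°, sin 105°) = (-0.2588, 0.9659); from cell (8,4)
  next x-line at t=2.0091, next y-line at t=0.4141; Δt_x=3.8637, Δt_y=1.0353
    y: enter (8,5) at t=0.4141 ← occupied
  → r_3 = 0.4141
beam 4: φ=135°, α=195°
  dir = (cos 195°, sin 195°) = (-0.9659, -0.2588); from cell (8,4)
  next x-line at t=0.5383, next y-line at t=2.3182; Δt_x=1.0353, Δt_y=3.8637
    x: enter (7,4) at t=0.5383
    x: enter (6,4) at t=1.5736
    y: enter (6,3) at t=2.3182
    x: enter (5,3) at t=2.6089
    x: enter (4,3) at t=3.6442
    x: enter (3,3) at t=4.6794 ← occupied
  → r_4 = 4.6794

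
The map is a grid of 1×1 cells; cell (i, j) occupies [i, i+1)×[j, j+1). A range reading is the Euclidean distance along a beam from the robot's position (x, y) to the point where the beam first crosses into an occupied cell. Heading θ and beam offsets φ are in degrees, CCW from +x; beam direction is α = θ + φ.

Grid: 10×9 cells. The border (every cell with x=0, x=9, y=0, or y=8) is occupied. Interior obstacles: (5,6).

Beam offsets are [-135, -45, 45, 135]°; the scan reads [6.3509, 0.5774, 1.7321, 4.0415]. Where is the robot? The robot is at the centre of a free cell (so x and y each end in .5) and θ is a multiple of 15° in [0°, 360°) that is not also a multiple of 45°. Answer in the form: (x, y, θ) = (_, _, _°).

(x, y, θ) = (4.5, 6.5, 75°)

Candidates: 55 free-cell centres × 16 headings = 880 poses. Raycast each; keep the one whose scan matches to 4 dp.
  (3.5, 6.5, 240°): beam 1 = 1.5529 ≠ 6.3509 ✗
  (2.5, 6.5, 330°): beam 1 = 1.5529 ≠ 6.3509 ✗
  (3.5, 3.5, 285°): beam 1 = 2.8868 ≠ 6.3509 ✗
  (2.5, 7.5, 210°): beam 1 = 0.5176 ≠ 6.3509 ✗
  …
  (4.5, 6.5, 75°): r_1=6.3509, r_2=0.5774, r_3=1.7321, r_4=4.0415 — all match ✓
Only this pose fits every beam.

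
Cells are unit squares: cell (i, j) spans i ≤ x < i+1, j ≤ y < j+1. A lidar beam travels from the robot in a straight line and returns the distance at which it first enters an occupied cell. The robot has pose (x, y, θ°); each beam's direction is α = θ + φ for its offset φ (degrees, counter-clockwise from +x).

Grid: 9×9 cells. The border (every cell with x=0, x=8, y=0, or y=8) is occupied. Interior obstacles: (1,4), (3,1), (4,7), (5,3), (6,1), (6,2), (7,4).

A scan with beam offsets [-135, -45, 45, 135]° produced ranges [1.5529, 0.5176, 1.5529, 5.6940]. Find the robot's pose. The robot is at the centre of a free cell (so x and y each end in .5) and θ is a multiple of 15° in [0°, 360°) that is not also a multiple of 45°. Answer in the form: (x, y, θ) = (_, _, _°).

Candidates: 42 free-cell centres × 16 headings = 672 poses. Raycast each; keep the one whose scan matches to 4 dp.
  (6.5, 3.5, 255°): beam 1 = 4.0415 ≠ 1.5529 ✗
  (5.5, 4.5, 120°): beam 2 = 3.6235 ≠ 0.5176 ✗
  (6.5, 5.5, 150°): beam 2 = 2.5882 ≠ 0.5176 ✗
  (4.5, 6.5, 120°): beam 1 = 3.6235 ≠ 1.5529 ✗
  (2.5, 4.5, 165°): beam 1 = 6.3509 ≠ 1.5529 ✗
  …
  (2.5, 7.5, 150°): r_1=1.5529, r_2=0.5176, r_3=1.5529, r_4=5.6940 — all match ✓
Unique over the lattice → pose = (2.5, 7.5, 150°).

(x, y, θ) = (2.5, 7.5, 150°)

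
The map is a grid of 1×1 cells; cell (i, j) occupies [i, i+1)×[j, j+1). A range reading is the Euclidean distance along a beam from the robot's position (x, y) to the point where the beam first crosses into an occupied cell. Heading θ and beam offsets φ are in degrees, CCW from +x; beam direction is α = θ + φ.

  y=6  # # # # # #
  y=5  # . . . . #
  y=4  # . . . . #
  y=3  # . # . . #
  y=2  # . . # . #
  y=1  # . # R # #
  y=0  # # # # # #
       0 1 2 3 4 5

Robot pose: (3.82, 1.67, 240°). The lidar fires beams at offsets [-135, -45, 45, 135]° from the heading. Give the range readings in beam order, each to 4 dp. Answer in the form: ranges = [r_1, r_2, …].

beam 1: φ=-135°, α=105°
  dir = (cos 105°, sin 105°) = (-0.2588, 0.9659); from cell (3,1)
  next x-line at t=3.1682, next y-line at t=0.3416; Δt_x=3.8637, Δt_y=1.0353
    y: enter (3,2) at t=0.3416 ← occupied
  → r_1 = 0.3416
beam 2: φ=-45°, α=195°
  dir = (cos 195°, sin 195°) = (-0.9659, -0.2588); from cell (3,1)
  next x-line at t=0.8489, next y-line at t=2.5887; Δt_x=1.0353, Δt_y=3.8637
    x: enter (2,1) at t=0.8489 ← occupied
  → r_2 = 0.8489
beam 3: φ=45°, α=285°
  dir = (cos 285°, sin 285°) = (0.2588, -0.9659); from cell (3,1)
  next x-line at t=0.6955, next y-line at t=0.6936; Δt_x=3.8637, Δt_y=1.0353
    y: enter (3,0) at t=0.6936 ← occupied
  → r_3 = 0.6936
beam 4: φ=135°, α=15°
  dir = (cos 15°, sin 15°) = (0.9659, 0.2588); from cell (3,1)
  next x-line at t=0.1863, next y-line at t=1.2750; Δt_x=1.0353, Δt_y=3.8637
    x: enter (4,1) at t=0.1863 ← occupied
  → r_4 = 0.1863

ranges = [0.3416, 0.8489, 0.6936, 0.1863]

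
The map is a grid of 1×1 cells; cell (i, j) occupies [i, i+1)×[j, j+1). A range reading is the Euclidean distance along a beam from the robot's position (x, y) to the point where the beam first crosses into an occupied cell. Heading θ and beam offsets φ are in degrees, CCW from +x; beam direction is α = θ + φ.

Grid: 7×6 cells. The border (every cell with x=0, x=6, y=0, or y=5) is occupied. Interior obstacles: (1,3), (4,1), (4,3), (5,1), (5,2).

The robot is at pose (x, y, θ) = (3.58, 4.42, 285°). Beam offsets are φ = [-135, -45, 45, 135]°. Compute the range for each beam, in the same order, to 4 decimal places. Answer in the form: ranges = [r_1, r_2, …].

beam 1: φ=-135°, α=150°
  direction (-0.8660, 0.5000); cell (3,4); t to first gridline: x 0.6697, y 1.1600 (then +1.1547 / +2.0000)
    (2,4) via x @ 0.6697
    (2,5) via y @ 1.1600  # hit
  → r_1 = 1.1600
beam 2: φ=-45°, α=240°
  direction (-0.5000, -0.8660); cell (3,4); t to first gridline: x 1.1600, y 0.4850 (then +2.0000 / +1.1547)
    (3,3) via y @ 0.4850
    (2,3) via x @ 1.1600
    (2,2) via y @ 1.6397
    (2,1) via y @ 2.7944
    (1,1) via x @ 3.1600
    (1,0) via y @ 3.9491  # hit
  → r_2 = 3.9491
beam 3: φ=45°, α=330°
  direction (0.8660, -0.5000); cell (3,4); t to first gridline: x 0.4850, y 0.8400 (then +1.1547 / +2.0000)
    (4,4) via x @ 0.4850
    (4,3) via y @ 0.8400  # hit
  → r_3 = 0.8400
beam 4: φ=135°, α=60°
  direction (0.5000, 0.8660); cell (3,4); t to first gridline: x 0.8400, y 0.6697 (then +2.0000 / +1.1547)
    (3,5) via y @ 0.6697  # hit
  → r_4 = 0.6697

ranges = [1.1600, 3.9491, 0.8400, 0.6697]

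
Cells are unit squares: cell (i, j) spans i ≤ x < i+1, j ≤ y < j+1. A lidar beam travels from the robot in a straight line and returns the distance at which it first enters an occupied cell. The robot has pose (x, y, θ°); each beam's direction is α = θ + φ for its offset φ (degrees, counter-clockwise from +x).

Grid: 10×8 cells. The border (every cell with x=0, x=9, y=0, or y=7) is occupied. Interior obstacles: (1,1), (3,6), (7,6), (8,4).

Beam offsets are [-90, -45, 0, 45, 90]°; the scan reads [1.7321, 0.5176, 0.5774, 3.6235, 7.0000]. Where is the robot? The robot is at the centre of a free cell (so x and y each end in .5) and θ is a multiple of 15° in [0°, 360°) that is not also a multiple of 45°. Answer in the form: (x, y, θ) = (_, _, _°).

(x, y, θ) = (7.5, 5.5, 120°)

Candidates: 44 free-cell centres × 16 headings = 704 poses. Raycast each; keep the one whose scan matches to 4 dp.
  (7.5, 2.5, 105°): beam 1 = 1.5529 ≠ 1.7321 ✗
  (5.5, 4.5, 60°): beam 1 = 4.0415 ≠ 1.7321 ✗
  (3.5, 3.5, 330°): beam 1 = 2.8868 ≠ 1.7321 ✗
  (7.5, 5.5, 285°): beam 1 = 6.7293 ≠ 1.7321 ✗
  …
  (7.5, 5.5, 120°): r_1=1.7321, r_2=0.5176, r_3=0.5774, r_4=3.6235, r_5=7.0000 — all match ✓
No second candidate reproduces the full scan.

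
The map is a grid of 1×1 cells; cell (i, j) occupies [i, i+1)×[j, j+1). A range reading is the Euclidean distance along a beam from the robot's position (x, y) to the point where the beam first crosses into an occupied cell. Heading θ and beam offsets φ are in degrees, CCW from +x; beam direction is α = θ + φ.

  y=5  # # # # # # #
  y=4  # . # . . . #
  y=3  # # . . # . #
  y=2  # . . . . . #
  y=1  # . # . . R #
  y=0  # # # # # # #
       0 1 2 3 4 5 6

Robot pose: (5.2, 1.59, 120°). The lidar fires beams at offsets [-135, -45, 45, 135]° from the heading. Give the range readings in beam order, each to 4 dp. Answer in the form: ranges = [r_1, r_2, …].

ranges = [0.8282, 3.0910, 4.3482, 0.6108]

beam 1: φ=-135°, α=345°
  direction (0.9659, -0.2588); cell (5,1); t to first gridline: x 0.8282, y 2.2796 (then +1.0353 / +3.8637)
    (6,1) via x @ 0.8282  # hit
  → r_1 = 0.8282
beam 2: φ=-45°, α=75°
  direction (0.2588, 0.9659); cell (5,1); t to first gridline: x 3.0910, y 0.4245 (then +3.8637 / +1.0353)
    (5,2) via y @ 0.4245
    (5,3) via y @ 1.4597
    (5,4) via y @ 2.4950
    (6,4) via x @ 3.0910  # hit
  → r_2 = 3.0910
beam 3: φ=45°, α=165°
  direction (-0.9659, 0.2588); cell (5,1); t to first gridline: x 0.2071, y 1.5841 (then +1.0353 / +3.8637)
    (4,1) via x @ 0.2071
    (3,1) via x @ 1.2423
    (3,2) via y @ 1.5841
    (2,2) via x @ 2.2776
    (1,2) via x @ 3.3129
    (0,2) via x @ 4.3482  # hit
  → r_3 = 4.3482
beam 4: φ=135°, α=255°
  direction (-0.2588, -0.9659); cell (5,1); t to first gridline: x 0.7727, y 0.6108 (then +3.8637 / +1.0353)
    (5,0) via y @ 0.6108  # hit
  → r_4 = 0.6108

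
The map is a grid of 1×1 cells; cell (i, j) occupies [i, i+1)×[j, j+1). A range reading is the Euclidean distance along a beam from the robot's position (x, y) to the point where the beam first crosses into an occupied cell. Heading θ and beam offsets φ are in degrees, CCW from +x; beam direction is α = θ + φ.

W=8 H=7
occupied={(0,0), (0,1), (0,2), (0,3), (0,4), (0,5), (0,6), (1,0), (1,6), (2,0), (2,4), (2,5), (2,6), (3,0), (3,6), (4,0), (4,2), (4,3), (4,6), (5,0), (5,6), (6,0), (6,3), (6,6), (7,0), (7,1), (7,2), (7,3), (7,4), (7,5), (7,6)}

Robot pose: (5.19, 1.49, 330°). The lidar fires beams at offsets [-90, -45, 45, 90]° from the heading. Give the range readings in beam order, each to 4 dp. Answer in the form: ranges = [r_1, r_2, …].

beam 1: φ=-90°, α=240°
  direction (-0.5000, -0.8660); cell (5,1); t to first gridline: x 0.3800, y 0.5658 (then +2.0000 / +1.1547)
    (4,1) via x @ 0.3800
    (4,0) via y @ 0.5658  # hit
  → r_1 = 0.5658
beam 2: φ=-45°, α=285°
  direction (0.2588, -0.9659); cell (5,1); t to first gridline: x 3.1296, y 0.5073 (then +3.8637 / +1.0353)
    (5,0) via y @ 0.5073  # hit
  → r_2 = 0.5073
beam 3: φ=45°, α=15°
  direction (0.9659, 0.2588); cell (5,1); t to first gridline: x 0.8386, y 1.9705 (then +1.0353 / +3.8637)
    (6,1) via x @ 0.8386
    (7,1) via x @ 1.8738  # hit
  → r_3 = 1.8738
beam 4: φ=90°, α=60°
  direction (0.5000, 0.8660); cell (5,1); t to first gridline: x 1.6200, y 0.5889 (then +2.0000 / +1.1547)
    (5,2) via y @ 0.5889
    (6,2) via x @ 1.6200
    (6,3) via y @ 1.7436  # hit
  → r_4 = 1.7436

ranges = [0.5658, 0.5073, 1.8738, 1.7436]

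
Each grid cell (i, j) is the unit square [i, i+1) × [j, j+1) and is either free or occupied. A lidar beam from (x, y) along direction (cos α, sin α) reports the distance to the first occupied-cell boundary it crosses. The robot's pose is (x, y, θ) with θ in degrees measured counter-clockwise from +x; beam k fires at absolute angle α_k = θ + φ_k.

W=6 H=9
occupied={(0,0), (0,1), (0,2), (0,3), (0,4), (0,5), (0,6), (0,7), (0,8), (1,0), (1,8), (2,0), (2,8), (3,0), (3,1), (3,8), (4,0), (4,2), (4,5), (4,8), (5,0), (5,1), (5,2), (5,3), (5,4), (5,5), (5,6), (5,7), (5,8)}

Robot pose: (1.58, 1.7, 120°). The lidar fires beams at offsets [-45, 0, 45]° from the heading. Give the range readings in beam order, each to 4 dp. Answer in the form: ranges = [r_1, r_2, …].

ranges = [6.5222, 1.1600, 0.6005]

beam 1: φ=-45°, α=75°
  dir = (cos 75°, sin 75°) = (0.2588, 0.9659); from cell (1,1)
  next x-line at t=1.6228, next y-line at t=0.3106; Δt_x=3.8637, Δt_y=1.0353
    y: enter (1,2) at t=0.3106
    y: enter (1,3) at t=1.3459
    x: enter (2,3) at t=1.6228
    y: enter (2,4) at t=2.3811
    y: enter (2,5) at t=3.4164
    y: enter (2,6) at t=4.4517
    x: enter (3,6) at t=5.4865
    y: enter (3,7) at t=5.4870
    y: enter (3,8) at t=6.5222 ← occupied
  → r_1 = 6.5222
beam 2: φ=0°, α=120°
  dir = (cos 120°, sin 120°) = (-0.5000, 0.8660); from cell (1,1)
  next x-line at t=1.1600, next y-line at t=0.3464; Δt_x=2.0000, Δt_y=1.1547
    y: enter (1,2) at t=0.3464
    x: enter (0,2) at t=1.1600 ← occupied
  → r_2 = 1.1600
beam 3: φ=45°, α=165°
  dir = (cos 165°, sin 165°) = (-0.9659, 0.2588); from cell (1,1)
  next x-line at t=0.6005, next y-line at t=1.1591; Δt_x=1.0353, Δt_y=3.8637
    x: enter (0,1) at t=0.6005 ← occupied
  → r_3 = 0.6005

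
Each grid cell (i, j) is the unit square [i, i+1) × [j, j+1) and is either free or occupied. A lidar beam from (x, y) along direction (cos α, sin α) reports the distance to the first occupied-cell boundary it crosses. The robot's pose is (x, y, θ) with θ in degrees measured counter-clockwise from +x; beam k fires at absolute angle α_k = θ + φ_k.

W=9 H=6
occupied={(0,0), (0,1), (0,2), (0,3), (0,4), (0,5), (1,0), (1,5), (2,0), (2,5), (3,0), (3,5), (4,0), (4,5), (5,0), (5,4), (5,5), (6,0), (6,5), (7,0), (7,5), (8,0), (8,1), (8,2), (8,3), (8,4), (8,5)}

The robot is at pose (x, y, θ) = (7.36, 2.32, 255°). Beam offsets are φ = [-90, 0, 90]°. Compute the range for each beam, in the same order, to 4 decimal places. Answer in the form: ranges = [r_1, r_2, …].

ranges = [6.5844, 1.3666, 0.6626]

beam 1: φ=-90°, α=165°
  direction (-0.9659, 0.2588); cell (7,2); t to first gridline: x 0.3727, y 2.6273 (then +1.0353 / +3.8637)
    (6,2) via x @ 0.3727
    (5,2) via x @ 1.4080
    (4,2) via x @ 2.4433
    (4,3) via y @ 2.6273
    (3,3) via x @ 3.4785
    (2,3) via x @ 4.5138
    (1,3) via x @ 5.5491
    (1,4) via y @ 6.4910
    (0,4) via x @ 6.5844  # hit
  → r_1 = 6.5844
beam 2: φ=0°, α=255°
  direction (-0.2588, -0.9659); cell (7,2); t to first gridline: x 1.3909, y 0.3313 (then +3.8637 / +1.0353)
    (7,1) via y @ 0.3313
    (7,0) via y @ 1.3666  # hit
  → r_2 = 1.3666
beam 3: φ=90°, α=345°
  direction (0.9659, -0.2588); cell (7,2); t to first gridline: x 0.6626, y 1.2364 (then +1.0353 / +3.8637)
    (8,2) via x @ 0.6626  # hit
  → r_3 = 0.6626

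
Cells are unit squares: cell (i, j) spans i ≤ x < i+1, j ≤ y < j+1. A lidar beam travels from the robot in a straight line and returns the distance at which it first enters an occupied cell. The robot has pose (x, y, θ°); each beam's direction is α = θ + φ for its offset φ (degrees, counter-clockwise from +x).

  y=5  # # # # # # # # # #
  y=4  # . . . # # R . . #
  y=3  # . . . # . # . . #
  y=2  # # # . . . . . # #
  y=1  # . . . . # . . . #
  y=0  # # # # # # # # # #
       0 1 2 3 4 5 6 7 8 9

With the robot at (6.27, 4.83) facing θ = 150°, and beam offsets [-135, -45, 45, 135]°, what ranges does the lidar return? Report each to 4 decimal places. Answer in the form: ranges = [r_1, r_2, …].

beam 1: φ=-135°, α=15°
  d=(0.9659,0.2588)  start (6,4)  tX=0.7558 tY=0.6568  stride 1/|dx|=1.0353 1/|dy|=3.8637
    cross y-line → (6,5), t=0.6568 (wall)
  → r_1 = 0.6568
beam 2: φ=-45°, α=105°
  d=(-0.2588,0.9659)  start (6,4)  tX=1.0432 tY=0.1760  stride 1/|dx|=3.8637 1/|dy|=1.0353
    cross y-line → (6,5), t=0.1760 (wall)
  → r_2 = 0.1760
beam 3: φ=45°, α=195°
  d=(-0.9659,-0.2588)  start (6,4)  tX=0.2795 tY=3.2069  stride 1/|dx|=1.0353 1/|dy|=3.8637
    cross x-line → (5,4), t=0.2795 (wall)
  → r_3 = 0.2795
beam 4: φ=135°, α=285°
  d=(0.2588,-0.9659)  start (6,4)  tX=2.8205 tY=0.8593  stride 1/|dx|=3.8637 1/|dy|=1.0353
    cross y-line → (6,3), t=0.8593 (wall)
  → r_4 = 0.8593

ranges = [0.6568, 0.1760, 0.2795, 0.8593]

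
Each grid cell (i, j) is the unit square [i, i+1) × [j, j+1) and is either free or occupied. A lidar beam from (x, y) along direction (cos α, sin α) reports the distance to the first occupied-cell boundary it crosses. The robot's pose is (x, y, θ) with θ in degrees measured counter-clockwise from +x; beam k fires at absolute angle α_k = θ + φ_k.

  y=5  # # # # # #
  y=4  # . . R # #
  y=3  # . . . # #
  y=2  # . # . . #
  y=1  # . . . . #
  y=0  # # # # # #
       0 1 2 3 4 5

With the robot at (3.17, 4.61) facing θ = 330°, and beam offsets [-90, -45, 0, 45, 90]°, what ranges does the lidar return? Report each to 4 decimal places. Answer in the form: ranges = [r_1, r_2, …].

ranges = [1.8591, 3.7373, 0.9584, 0.8593, 0.4503]

beam 1: φ=-90°, α=240°
  dir = (cos 240°, sin 240°) = (-0.5000, -0.8660); from cell (3,4)
  next x-line at t=0.3400, next y-line at t=0.7044; Δt_x=2.0000, Δt_y=1.1547
    x: enter (2,4) at t=0.3400
    y: enter (2,3) at t=0.7044
    y: enter (2,2) at t=1.8591 ← occupied
  → r_1 = 1.8591
beam 2: φ=-45°, α=285°
  dir = (cos 285°, sin 285°) = (0.2588, -0.9659); from cell (3,4)
  next x-line at t=3.2069, next y-line at t=0.6315; Δt_x=3.8637, Δt_y=1.0353
    y: enter (3,3) at t=0.6315
    y: enter (3,2) at t=1.6668
    y: enter (3,1) at t=2.7021
    x: enter (4,1) at t=3.2069
    y: enter (4,0) at t=3.7373 ← occupied
  → r_2 = 3.7373
beam 3: φ=0°, α=330°
  dir = (cos 330°, sin 330°) = (0.8660, -0.5000); from cell (3,4)
  next x-line at t=0.9584, next y-line at t=1.2200; Δt_x=1.1547, Δt_y=2.0000
    x: enter (4,4) at t=0.9584 ← occupied
  → r_3 = 0.9584
beam 4: φ=45°, α=15°
  dir = (cos 15°, sin 15°) = (0.9659, 0.2588); from cell (3,4)
  next x-line at t=0.8593, next y-line at t=1.5068; Δt_x=1.0353, Δt_y=3.8637
    x: enter (4,4) at t=0.8593 ← occupied
  → r_4 = 0.8593
beam 5: φ=90°, α=60°
  dir = (cos 60°, sin 60°) = (0.5000, 0.8660); from cell (3,4)
  next x-line at t=1.6600, next y-line at t=0.4503; Δt_x=2.0000, Δt_y=1.1547
    y: enter (3,5) at t=0.4503 ← occupied
  → r_5 = 0.4503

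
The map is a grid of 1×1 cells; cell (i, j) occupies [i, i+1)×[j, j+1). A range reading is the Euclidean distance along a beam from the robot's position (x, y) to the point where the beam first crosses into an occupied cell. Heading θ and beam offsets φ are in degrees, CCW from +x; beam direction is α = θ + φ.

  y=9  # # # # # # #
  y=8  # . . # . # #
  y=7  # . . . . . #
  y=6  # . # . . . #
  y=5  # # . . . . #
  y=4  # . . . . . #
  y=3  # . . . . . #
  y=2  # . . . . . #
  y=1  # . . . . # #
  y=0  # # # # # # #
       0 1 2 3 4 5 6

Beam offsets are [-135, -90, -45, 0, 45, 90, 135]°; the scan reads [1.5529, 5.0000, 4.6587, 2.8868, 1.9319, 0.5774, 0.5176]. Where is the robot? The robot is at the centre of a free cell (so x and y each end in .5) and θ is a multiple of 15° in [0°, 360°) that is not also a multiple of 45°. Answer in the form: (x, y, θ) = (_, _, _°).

(x, y, θ) = (3.5, 1.5, 150°)

Enumerate (i+0.5, j+0.5, θ) over the 35 free cells and 16 admissible headings. For each, cast all 7 beams and compare to the given ranges.
  (5.5, 5.5, 120°): beam 1 = 0.5176 ≠ 1.5529 ✗
  (2.5, 4.5, 285°): beam 1 = 1.0000 ≠ 1.5529 ✗
  (3.5, 6.5, 15°): beam 1 = 5.0000 ≠ 1.5529 ✗
  …
  (3.5, 1.5, 150°): r_1=1.5529, r_2=5.0000, r_3=4.6587, r_4=2.8868, r_5=1.9319, r_6=0.5774, r_7=0.5176 — all match ✓
No second candidate reproduces the full scan.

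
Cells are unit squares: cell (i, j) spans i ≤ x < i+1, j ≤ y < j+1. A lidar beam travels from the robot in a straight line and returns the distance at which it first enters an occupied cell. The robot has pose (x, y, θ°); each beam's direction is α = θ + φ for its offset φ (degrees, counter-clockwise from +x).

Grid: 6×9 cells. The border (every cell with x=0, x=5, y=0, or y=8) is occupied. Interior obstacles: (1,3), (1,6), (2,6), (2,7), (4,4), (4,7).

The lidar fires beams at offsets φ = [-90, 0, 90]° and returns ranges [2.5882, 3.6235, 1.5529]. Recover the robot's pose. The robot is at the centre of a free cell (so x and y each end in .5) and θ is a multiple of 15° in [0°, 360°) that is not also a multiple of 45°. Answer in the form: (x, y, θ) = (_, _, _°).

(x, y, θ) = (2.5, 2.5, 105°)

The pose lattice has 22·16 = 352 candidates. Test each by forward raycasting.
  (3.5, 7.5, 210°): beam 1 = 0.5774 ≠ 2.5882 ✗
  (1.5, 4.5, 210°): beam 1 = 1.0000 ≠ 2.5882 ✗
  (4.5, 3.5, 255°): beam 1 = 3.6235 ≠ 2.5882 ✗
  (4.5, 6.5, 210°): beam 1 = 0.5774 ≠ 2.5882 ✗
  …
  (2.5, 2.5, 105°): r_1=2.5882, r_2=3.6235, r_3=1.5529 — all match ✓
Only this pose fits every beam.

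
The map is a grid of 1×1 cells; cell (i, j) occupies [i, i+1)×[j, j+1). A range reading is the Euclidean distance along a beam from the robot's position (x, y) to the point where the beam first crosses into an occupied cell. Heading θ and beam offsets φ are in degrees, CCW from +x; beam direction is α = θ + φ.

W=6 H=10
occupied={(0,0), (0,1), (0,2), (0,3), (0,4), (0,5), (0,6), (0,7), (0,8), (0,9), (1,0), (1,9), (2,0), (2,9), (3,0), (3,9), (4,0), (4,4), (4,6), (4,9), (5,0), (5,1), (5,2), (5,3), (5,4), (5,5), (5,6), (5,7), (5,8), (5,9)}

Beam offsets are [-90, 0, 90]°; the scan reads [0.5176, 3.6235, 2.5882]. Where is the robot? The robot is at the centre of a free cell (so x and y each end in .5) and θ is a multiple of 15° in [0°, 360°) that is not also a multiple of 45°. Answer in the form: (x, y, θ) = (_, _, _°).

(x, y, θ) = (4.5, 3.5, 165°)

Enumerate (i+0.5, j+0.5, θ) over the 30 free cells and 16 admissible headings. For each, cast all 3 beams and compare to the given ranges.
  (2.5, 5.5, 255°): beam 1 = 1.5529 ≠ 0.5176 ✗
  (1.5, 3.5, 15°): beam 1 = 2.5882 ≠ 0.5176 ✗
  (2.5, 8.5, 105°): beam 1 = 1.9319 ≠ 0.5176 ✗
  …
  (4.5, 3.5, 165°): r_1=0.5176, r_2=3.6235, r_3=2.5882 — all match ✓
Only this pose fits every beam.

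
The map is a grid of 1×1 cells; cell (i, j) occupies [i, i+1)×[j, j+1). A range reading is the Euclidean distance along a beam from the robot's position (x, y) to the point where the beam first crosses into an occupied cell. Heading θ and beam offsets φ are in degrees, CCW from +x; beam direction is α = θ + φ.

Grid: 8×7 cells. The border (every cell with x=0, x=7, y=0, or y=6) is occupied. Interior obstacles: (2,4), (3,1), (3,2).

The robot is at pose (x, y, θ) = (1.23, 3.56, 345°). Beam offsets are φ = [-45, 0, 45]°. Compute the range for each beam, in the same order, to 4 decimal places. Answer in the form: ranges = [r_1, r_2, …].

ranges = [2.9560, 2.1637, 0.8891]

beam 1: φ=-45°, α=300°
  direction (0.5000, -0.8660); cell (1,3); t to first gridline: x 1.5400, y 0.6466 (then +2.0000 / +1.1547)
    (1,2) via y @ 0.6466
    (2,2) via x @ 1.5400
    (2,1) via y @ 1.8013
    (2,0) via y @ 2.9560  # hit
  → r_1 = 2.9560
beam 2: φ=0°, α=345°
  direction (0.9659, -0.2588); cell (1,3); t to first gridline: x 0.7972, y 2.1637 (then +1.0353 / +3.8637)
    (2,3) via x @ 0.7972
    (3,3) via x @ 1.8324
    (3,2) via y @ 2.1637  # hit
  → r_2 = 2.1637
beam 3: φ=45°, α=30°
  direction (0.8660, 0.5000); cell (1,3); t to first gridline: x 0.8891, y 0.8800 (then +1.1547 / +2.0000)
    (1,4) via y @ 0.8800
    (2,4) via x @ 0.8891  # hit
  → r_3 = 0.8891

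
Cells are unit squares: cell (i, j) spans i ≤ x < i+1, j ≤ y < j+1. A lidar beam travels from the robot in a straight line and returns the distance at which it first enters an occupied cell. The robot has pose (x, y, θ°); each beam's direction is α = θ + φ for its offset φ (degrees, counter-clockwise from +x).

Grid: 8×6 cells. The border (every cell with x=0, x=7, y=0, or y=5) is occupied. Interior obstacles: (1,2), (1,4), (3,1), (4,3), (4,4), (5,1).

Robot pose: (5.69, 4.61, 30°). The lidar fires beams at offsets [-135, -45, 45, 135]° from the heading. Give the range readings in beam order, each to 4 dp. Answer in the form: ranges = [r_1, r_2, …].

beam 1: φ=-135°, α=255°
  direction (-0.2588, -0.9659); cell (5,4); t to first gridline: x 2.6660, y 0.6315 (then +3.8637 / +1.0353)
    (5,3) via y @ 0.6315
    (5,2) via y @ 1.6668
    (4,2) via x @ 2.6660
    (4,1) via y @ 2.7021
    (4,0) via y @ 3.7373  # hit
  → r_1 = 3.7373
beam 2: φ=-45°, α=345°
  direction (0.9659, -0.2588); cell (5,4); t to first gridline: x 0.3209, y 2.3569 (then +1.0353 / +3.8637)
    (6,4) via x @ 0.3209
    (7,4) via x @ 1.3562  # hit
  → r_2 = 1.3562
beam 3: φ=45°, α=75°
  direction (0.2588, 0.9659); cell (5,4); t to first gridline: x 1.1977, y 0.4038 (then +3.8637 / +1.0353)
    (5,5) via y @ 0.4038  # hit
  → r_3 = 0.4038
beam 4: φ=135°, α=165°
  direction (-0.9659, 0.2588); cell (5,4); t to first gridline: x 0.7143, y 1.5068 (then +1.0353 / +3.8637)
    (4,4) via x @ 0.7143  # hit
  → r_4 = 0.7143

ranges = [3.7373, 1.3562, 0.4038, 0.7143]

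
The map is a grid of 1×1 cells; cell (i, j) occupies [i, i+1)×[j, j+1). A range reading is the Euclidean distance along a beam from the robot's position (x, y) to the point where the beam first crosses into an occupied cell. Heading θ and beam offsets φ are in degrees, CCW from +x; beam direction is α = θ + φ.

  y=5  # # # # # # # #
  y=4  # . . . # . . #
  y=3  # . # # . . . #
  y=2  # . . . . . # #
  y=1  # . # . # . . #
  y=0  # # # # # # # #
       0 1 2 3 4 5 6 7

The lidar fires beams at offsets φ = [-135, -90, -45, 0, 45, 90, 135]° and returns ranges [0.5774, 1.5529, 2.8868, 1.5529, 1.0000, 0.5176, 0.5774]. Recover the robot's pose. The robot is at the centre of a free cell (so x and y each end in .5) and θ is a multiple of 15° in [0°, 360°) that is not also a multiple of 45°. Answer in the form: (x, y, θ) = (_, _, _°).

Enumerate (i+0.5, j+0.5, θ) over the 18 free cells and 16 admissible headings. For each, cast all 7 beams and compare to the given ranges.
  (3.5, 1.5, 300°): beam 1 = 0.5176 ≠ 0.5774 ✗
  (3.5, 2.5, 150°): beam 1 = 3.6235 ≠ 0.5774 ✗
  (3.5, 4.5, 210°): beam 1 = 0.5176 ≠ 0.5774 ✗
  …
  (6.5, 4.5, 255°): r_1=0.5774, r_2=1.5529, r_3=2.8868, r_4=1.5529, r_5=1.0000, r_6=0.5176, r_7=0.5774 — all match ✓
Unique over the lattice → pose = (6.5, 4.5, 255°).

(x, y, θ) = (6.5, 4.5, 255°)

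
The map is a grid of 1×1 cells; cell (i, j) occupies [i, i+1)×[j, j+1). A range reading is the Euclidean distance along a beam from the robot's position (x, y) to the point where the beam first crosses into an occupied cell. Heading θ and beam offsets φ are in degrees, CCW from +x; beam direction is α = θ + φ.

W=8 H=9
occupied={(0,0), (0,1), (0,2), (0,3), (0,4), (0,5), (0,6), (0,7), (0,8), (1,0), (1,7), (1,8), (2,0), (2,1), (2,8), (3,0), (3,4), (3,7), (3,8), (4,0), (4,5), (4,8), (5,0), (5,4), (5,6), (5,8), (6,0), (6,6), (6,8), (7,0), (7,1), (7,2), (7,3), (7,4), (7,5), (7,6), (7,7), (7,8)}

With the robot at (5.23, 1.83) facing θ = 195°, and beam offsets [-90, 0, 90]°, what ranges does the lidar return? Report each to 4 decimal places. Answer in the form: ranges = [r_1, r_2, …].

ranges = [3.2818, 2.3087, 0.8593]

beam 1: φ=-90°, α=105°
  d=(-0.2588,0.9659)  start (5,1)  tX=0.8887 tY=0.1760  stride 1/|dx|=3.8637 1/|dy|=1.0353
    cross y-line → (5,2), t=0.1760
    cross x-line → (4,2), t=0.8887
    cross y-line → (4,3), t=1.2113
    cross y-line → (4,4), t=2.2465
    cross y-line → (4,5), t=3.2818 (wall)
  → r_1 = 3.2818
beam 2: φ=0°, α=195°
  d=(-0.9659,-0.2588)  start (5,1)  tX=0.2381 tY=3.2069  stride 1/|dx|=1.0353 1/|dy|=3.8637
    cross x-line → (4,1), t=0.2381
    cross x-line → (3,1), t=1.2734
    cross x-line → (2,1), t=2.3087 (wall)
  → r_2 = 2.3087
beam 3: φ=90°, α=285°
  d=(0.2588,-0.9659)  start (5,1)  tX=2.9751 tY=0.8593  stride 1/|dx|=3.8637 1/|dy|=1.0353
    cross y-line → (5,0), t=0.8593 (wall)
  → r_3 = 0.8593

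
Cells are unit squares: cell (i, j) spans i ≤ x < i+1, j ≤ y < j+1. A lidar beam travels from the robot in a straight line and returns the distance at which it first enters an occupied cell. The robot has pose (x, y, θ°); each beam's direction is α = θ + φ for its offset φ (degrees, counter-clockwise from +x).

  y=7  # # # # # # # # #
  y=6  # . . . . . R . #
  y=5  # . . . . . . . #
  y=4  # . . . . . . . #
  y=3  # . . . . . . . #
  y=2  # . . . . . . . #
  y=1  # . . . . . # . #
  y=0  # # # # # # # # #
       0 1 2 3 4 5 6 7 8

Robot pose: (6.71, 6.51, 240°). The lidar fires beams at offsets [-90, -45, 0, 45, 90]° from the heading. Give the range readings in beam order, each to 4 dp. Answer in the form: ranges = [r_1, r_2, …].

ranges = [0.9800, 5.9114, 6.3624, 4.9842, 1.4896]

beam 1: φ=-90°, α=150°
  dir = (cos 150°, sin 150°) = (-0.8660, 0.5000); from cell (6,6)
  next x-line at t=0.8198, next y-line at t=0.9800; Δt_x=1.1547, Δt_y=2.0000
    x: enter (5,6) at t=0.8198
    y: enter (5,7) at t=0.9800 ← occupied
  → r_1 = 0.9800
beam 2: φ=-45°, α=195°
  dir = (cos 195°, sin 195°) = (-0.9659, -0.2588); from cell (6,6)
  next x-line at t=0.7350, next y-line at t=1.9705; Δt_x=1.0353, Δt_y=3.8637
    x: enter (5,6) at t=0.7350
    x: enter (4,6) at t=1.7703
    y: enter (4,5) at t=1.9705
    x: enter (3,5) at t=2.8056
    x: enter (2,5) at t=3.8409
    x: enter (1,5) at t=4.8762
    y: enter (1,4) at t=5.8342
    x: enter (0,4) at t=5.9114 ← occupied
  → r_2 = 5.9114
beam 3: φ=0°, α=240°
  dir = (cos 240°, sin 240°) = (-0.5000, -0.8660); from cell (6,6)
  next x-line at t=1.4200, next y-line at t=0.5889; Δt_x=2.0000, Δt_y=1.1547
    y: enter (6,5) at t=0.5889
    x: enter (5,5) at t=1.4200
    y: enter (5,4) at t=1.7436
    y: enter (5,3) at t=2.8983
    x: enter (4,3) at t=3.4200
    y: enter (4,2) at t=4.0530
    y: enter (4,1) at t=5.2077
    x: enter (3,1) at t=5.4200
    y: enter (3,0) at t=6.3624 ← occupied
  → r_3 = 6.3624
beam 4: φ=45°, α=285°
  dir = (cos 285°, sin 285°) = (0.2588, -0.9659); from cell (6,6)
  next x-line at t=1.1205, next y-line at t=0.5280; Δt_x=3.8637, Δt_y=1.0353
    y: enter (6,5) at t=0.5280
    x: enter (7,5) at t=1.1205
    y: enter (7,4) at t=1.5633
    y: enter (7,3) at t=2.5985
    y: enter (7,2) at t=3.6338
    y: enter (7,1) at t=4.6691
    x: enter (8,1) at t=4.9842 ← occupied
  → r_4 = 4.9842
beam 5: φ=90°, α=330°
  dir = (cos 330°, sin 330°) = (0.8660, -0.5000); from cell (6,6)
  next x-line at t=0.3349, next y-line at t=1.0200; Δt_x=1.1547, Δt_y=2.0000
    x: enter (7,6) at t=0.3349
    y: enter (7,5) at t=1.0200
    x: enter (8,5) at t=1.4896 ← occupied
  → r_5 = 1.4896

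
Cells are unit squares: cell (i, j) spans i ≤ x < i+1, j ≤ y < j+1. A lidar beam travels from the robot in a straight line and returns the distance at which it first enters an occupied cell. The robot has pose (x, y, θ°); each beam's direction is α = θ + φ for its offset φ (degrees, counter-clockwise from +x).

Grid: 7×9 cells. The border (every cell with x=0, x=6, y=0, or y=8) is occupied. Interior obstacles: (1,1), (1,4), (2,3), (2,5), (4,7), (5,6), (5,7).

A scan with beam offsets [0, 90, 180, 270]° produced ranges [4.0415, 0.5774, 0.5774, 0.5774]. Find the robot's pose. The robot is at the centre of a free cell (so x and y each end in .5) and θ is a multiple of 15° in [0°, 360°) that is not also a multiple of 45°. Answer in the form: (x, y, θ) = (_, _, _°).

(x, y, θ) = (2.5, 4.5, 330°)

Enumerate (i+0.5, j+0.5, θ) over the 28 free cells and 16 admissible headings. For each, cast all 4 beams and compare to the given ranges.
  (2.5, 6.5, 255°): beam 1 = 0.5176 ≠ 4.0415 ✗
  (3.5, 2.5, 210°): beam 1 = 1.7321 ≠ 4.0415 ✗
  (2.5, 1.5, 195°): beam 1 = 0.5176 ≠ 4.0415 ✗
  (3.5, 2.5, 330°): beam 1 = 2.8868 ≠ 4.0415 ✗
  (3.5, 1.5, 165°): beam 1 = 1.5529 ≠ 4.0415 ✗
  …
  (2.5, 4.5, 330°): r_1=4.0415, r_2=0.5774, r_3=0.5774, r_4=0.5774 — all match ✓
No second candidate reproduces the full scan.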